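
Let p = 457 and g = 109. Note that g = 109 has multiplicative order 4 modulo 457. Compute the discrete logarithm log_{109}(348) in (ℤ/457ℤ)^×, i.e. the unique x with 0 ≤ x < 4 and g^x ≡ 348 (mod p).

3

Successive powers of 109 modulo 457:
  109^0=1  109^1=109  109^2=456  109^3=348
So 109^3 ≡ 348 (mod 457), giving x = 3.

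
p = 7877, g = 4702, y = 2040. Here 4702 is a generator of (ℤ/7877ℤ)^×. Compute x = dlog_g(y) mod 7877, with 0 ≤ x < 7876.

1836

Baby-step giant-step with m = ceil(sqrt(7876)) = 89.
Baby table (4702^j mod 7877 for j=0..88):
  0:1  1:4702  2:5942  3:7442  4:2650  5:6763  6:177  7:5169
  8:4093  9:1775  10:4307  11:7624  12:7698  13:1181  14:7654  15:6972
  16:6147  17:2481  18:7702  19:4235  20:7791  21:5232  22:993  23:5902
  24:533  25:1280  26:532  27:4455  28:2467  29:4890  30:7694  31:6004
  32:7517  33:835  34:3424  35:6937  36:6994  37:7190  38:7173  39:6009
  40:7396  41:6914  42:1249  43:4433  44:1424  45:198  46:1510  47:2843
  48:517  49:4818  50:7861  51:3538  52:7329  53:6960  54:4862  55:2070
  56:5045  57:3943  58:5405  59:3108  60:1981  61:4048  62:2864  63:4735
  64:3568  65:6603  66:4049  67:7566  68:2800  69:3133  70:1376  71:2935
  72:7743  73:92  74:7226  75:3151  76:7242  77:7490  78:7790  79:530
  80:2928  81:6337  82:5760  83:2394  84:355  85:7163  86:6251  87:3115
  88:3387
Giant step factor: 4702^(-89) ≡ 6676 (mod 7877).
Scan 2040·6676^i mod 7877 for i = 0, 1, …:
  i=0: 2040   i=1: 7584   i=2: 5305   i=3: 1188
  i=4: 6826   i=5: 1931   i=6: 4584   i=7: 639
  i=8: 4507   i=9: 6469     …   i=19: 3426
  i=20: 5045
Match at i=20, j=56: x = 20·89 + 56 = 1836.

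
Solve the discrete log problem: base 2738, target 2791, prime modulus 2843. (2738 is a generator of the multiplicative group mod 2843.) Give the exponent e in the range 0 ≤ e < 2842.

Baby-step giant-step with m = ceil(sqrt(2842)) = 54.
Baby table (2738^j mod 2843 for j=0..53):
  0:1  1:2738  2:2496  3:2319  4:1003  5:2719  6:1648  7:383
  8:2430  9:720  10:1161  11:344  12:839  13:38  14:1696  15:1029
  16:2832  17:1155  18:974  19:78  20:339  21:1364  22:1773  23:1473
  24:1700  25:609  26:1444  27:1902  28:2143  29:2425  30:1245  31:53
  32:121  33:1510  34:658  35:1985  36:1957  37:2054  38:398  39:855
  40:1201  41:1830  42:1174  43:1822  44:2014  45:1755  46:520  47:2260
  48:1512  49:448  50:1291  51:909  52:1217  53:150
Giant step factor: 2738^(-54) ≡ 263 (mod 2843).
Scan 2791·263^i mod 2843 for i = 0, 1, …:
  i=0: 2791   i=1: 539   i=2: 2450   i=3: 1832
  i=4: 1349   i=5: 2255   i=6: 1721   i=7: 586
  i=8: 596   i=9: 383
Match at i=9, j=7: e = 9·54 + 7 = 493.

493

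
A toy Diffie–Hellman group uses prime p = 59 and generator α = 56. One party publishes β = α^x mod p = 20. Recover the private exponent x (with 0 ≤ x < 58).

Baby-step giant-step with m = ceil(sqrt(58)) = 8.
Baby table (56^j mod 59 for j=0..7):
  0:1  1:56  2:9  3:32  4:22  5:52  6:21  7:55
Giant step factor: 56^(-8) ≡ 5 (mod 59).
Scan 20·5^i mod 59 for i = 0, 1, …:
  i=0: 20   i=1: 41   i=2: 28   i=3: 22
Match at i=3, j=4: x = 3·8 + 4 = 28.

28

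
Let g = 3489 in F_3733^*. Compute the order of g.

622

The order of 3489 must divide p − 1 = 3732 = 2^2 · 3 · 311.
Divisors: 1, 2, 3, 4, 6, 12, 311, 622, 933, 1244, 1866, 3732.
Check each in increasing order: 3489^1 ≡ 3489;  3489^2 ≡ 3541;  3489^3 ≡ 2052;  3489^4 ≡ 3267;  3489^6 ≡ 3613;  3489^12 ≡ 3201;  3489^311 ≡ 3732;  3489^622 ≡ 1.
Smallest exponent giving 1 is 622.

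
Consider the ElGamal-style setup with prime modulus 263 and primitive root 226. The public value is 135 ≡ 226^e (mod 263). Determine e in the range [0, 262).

239

Baby-step giant-step with m = ceil(sqrt(262)) = 17.
Baby table (226^j mod 263 for j=0..16):
  0:1  1:226  2:54  3:106  4:23  5:201  6:190  7:71
  8:3  9:152  10:162  11:55  12:69  13:77  14:44  15:213
  16:9
Giant step factor: 226^(-17) ≡ 139 (mod 263).
Scan 135·139^i mod 263 for i = 0, 1, …:
  i=0: 135   i=1: 92   i=2: 164   i=3: 178
  i=4: 20   i=5: 150   i=6: 73   i=7: 153
  i=8: 227   i=9: 256     …   i=13: 223
  i=14: 226
Match at i=14, j=1: e = 14·17 + 1 = 239.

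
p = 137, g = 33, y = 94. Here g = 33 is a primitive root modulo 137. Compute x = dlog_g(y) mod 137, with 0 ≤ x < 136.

71

Baby-step giant-step with m = ceil(sqrt(136)) = 12.
Baby table (33^j mod 137 for j=0..11):
  0:1  1:33  2:130  3:43  4:49  5:110  6:68  7:52
  8:72  9:47  10:44  11:82
Giant step factor: 33^(-12) ≡ 4 (mod 137).
Scan 94·4^i mod 137 for i = 0, 1, …:
  i=0: 94   i=1: 102   i=2: 134   i=3: 125
  i=4: 89   i=5: 82
Match at i=5, j=11: x = 5·12 + 11 = 71.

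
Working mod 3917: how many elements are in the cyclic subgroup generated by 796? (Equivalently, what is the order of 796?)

3916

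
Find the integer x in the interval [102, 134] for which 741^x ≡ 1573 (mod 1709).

Compute 741^102 mod 1709 = 324, then multiply by 741 repeatedly:
  741^102=324  741^103=824  741^104=471  741^105=375  741^106=1017
  741^107=1637  741^108=1336  741^109=465  741^110=1056  741^111=1483
  741^112=16  741^113=1602  741^114=1036  741^115=335  741^116=430
  741^117=756  741^118=1353  741^119=1099  741^120=875  741^121=664
  741^122=1541  741^123=269  741^124=1085  741^125=755  741^126=612
  741^127=607  741^128=320  741^129=1278  741^130=212  741^131=1573
Found 1573 at exponent 131.

131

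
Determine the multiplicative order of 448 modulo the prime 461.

92

The order of 448 must divide p − 1 = 460 = 2^2 · 5 · 23.
Divisors: 1, 2, 4, 5, 10, 20, 23, 46, 92, 115, 230, 460.
Check each in increasing order: 448^1 ≡ 448;  448^2 ≡ 169;  448^4 ≡ 440;  448^5 ≡ 273;  448^10 ≡ 308;  448^20 ≡ 359;  448^23 ≡ 48;  448^46 ≡ 460;  448^92 ≡ 1.
Smallest exponent giving 1 is 92.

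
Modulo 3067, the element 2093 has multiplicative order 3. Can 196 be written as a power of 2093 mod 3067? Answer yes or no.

no

⟨2093⟩ has order 3; its elements mod 3067 are {1, 973, 2093}.
196 is not in this set.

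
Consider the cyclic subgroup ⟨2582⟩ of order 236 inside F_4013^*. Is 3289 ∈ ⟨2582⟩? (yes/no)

3289 ∈ ⟨2582⟩ iff 3289^236 ≡ 1 (mod 4013), since |⟨2582⟩| = 236.
3289^236 mod 4013 = 1.
Since 1 = 1, 3289 lies in the subgroup.

yes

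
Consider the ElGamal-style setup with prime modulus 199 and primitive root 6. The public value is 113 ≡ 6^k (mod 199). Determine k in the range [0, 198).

49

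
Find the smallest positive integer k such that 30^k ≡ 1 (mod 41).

40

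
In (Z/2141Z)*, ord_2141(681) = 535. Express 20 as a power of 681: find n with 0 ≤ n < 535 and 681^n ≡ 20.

169

Baby-step giant-step with m = ceil(sqrt(535)) = 24.
Baby table (681^j mod 2141 for j=0..23):
  0:1  1:681  2:1305  3:190  4:930  5:1735  6:1844  7:1138
  8:2077  9:1377  10:2120  11:686  12:428  13:292  14:1880  15:2103
  16:1955  17:1794  18:1344  19:1057  20:441  21:581  22:1717  23:291
Giant step factor: 681^(-24) ≡ 25 (mod 2141).
Scan 20·25^i mod 2141 for i = 0, 1, …:
  i=0: 20   i=1: 500   i=2: 1795   i=3: 2055
  i=4: 2132   i=5: 1916   i=6: 798   i=7: 681
Match at i=7, j=1: n = 7·24 + 1 = 169.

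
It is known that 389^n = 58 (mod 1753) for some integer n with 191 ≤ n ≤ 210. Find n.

194

Compute 389^191 mod 1753 = 980, then multiply by 389 repeatedly:
  389^191=980  389^192=819  389^193=1298  389^194=58
Found 58 at exponent 194.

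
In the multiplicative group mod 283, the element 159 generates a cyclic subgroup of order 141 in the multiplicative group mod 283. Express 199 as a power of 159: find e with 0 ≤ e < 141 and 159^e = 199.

75

Baby-step giant-step with m = ceil(sqrt(141)) = 12.
Baby table (159^j mod 283 for j=0..11):
  0:1  1:159  2:94  3:230  4:63  5:112  6:262  7:57
  8:7  9:264  10:92  11:195
Giant step factor: 159^(-12) ≡ 163 (mod 283).
Scan 199·163^i mod 283 for i = 0, 1, …:
  i=0: 199   i=1: 175   i=2: 225   i=3: 168
  i=4: 216   i=5: 116   i=6: 230
Match at i=6, j=3: e = 6·12 + 3 = 75.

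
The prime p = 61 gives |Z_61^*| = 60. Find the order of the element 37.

The order of 37 must divide p − 1 = 60 = 2^2 · 3 · 5.
Divisors: 1, 2, 3, 4, 5, 6, 10, 12, 15, 20, 30, 60.
Check each in increasing order: 37^1 ≡ 37;  37^2 ≡ 27;  37^3 ≡ 23;  37^4 ≡ 58;  37^5 ≡ 11;  37^6 ≡ 41;  37^10 ≡ 60;  37^12 ≡ 34;  37^15 ≡ 50;  37^20 ≡ 1.
Smallest exponent giving 1 is 20.

20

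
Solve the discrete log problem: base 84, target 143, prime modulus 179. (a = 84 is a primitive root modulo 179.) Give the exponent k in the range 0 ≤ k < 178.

Baby-step giant-step with m = ceil(sqrt(178)) = 14.
Baby table (84^j mod 179 for j=0..13):
  0:1  1:84  2:75  3:35  4:76  5:119  6:151  7:154
  8:48  9:94  10:20  11:69  12:68  13:163
Giant step factor: 84^(-14) ≡ 59 (mod 179).
Scan 143·59^i mod 179 for i = 0, 1, …:
  i=0: 143   i=1: 24   i=2: 163
Match at i=2, j=13: k = 2·14 + 13 = 41.

41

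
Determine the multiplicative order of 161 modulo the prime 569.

568

The order of 161 must divide p − 1 = 568 = 2^3 · 71.
Divisors: 1, 2, 4, 8, 71, 142, 284, 568.
Check each in increasing order: 161^1 ≡ 161;  161^2 ≡ 316;  161^4 ≡ 281;  161^8 ≡ 439;  161^71 ≡ 292;  161^142 ≡ 483;  161^284 ≡ 568;  161^568 ≡ 1.
Smallest exponent giving 1 is 568.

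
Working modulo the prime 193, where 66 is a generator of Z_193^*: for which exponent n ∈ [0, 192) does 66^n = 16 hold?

40

Baby-step giant-step with m = ceil(sqrt(192)) = 14.
Baby table (66^j mod 193 for j=0..13):
  0:1  1:66  2:110  3:119  4:134  5:159  6:72  7:120
  8:7  9:76  10:191  11:61  12:166  13:148
Giant step factor: 66^(-14) ≡ 18 (mod 193).
Scan 16·18^i mod 193 for i = 0, 1, …:
  i=0: 16   i=1: 95   i=2: 166
Match at i=2, j=12: n = 2·14 + 12 = 40.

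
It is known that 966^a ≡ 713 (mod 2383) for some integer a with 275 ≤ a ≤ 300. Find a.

Compute 966^275 mod 2383 = 867, then multiply by 966 repeatedly:
  966^275=867  966^276=1089  966^277=1071  966^278=364  966^279=1323
  966^280=730  966^281=2195  966^282=1883  966^283=749  966^284=1485
  966^285=2327  966^286=713
Found 713 at exponent 286.

286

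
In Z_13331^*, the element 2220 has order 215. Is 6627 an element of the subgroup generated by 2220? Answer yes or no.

6627 ∈ ⟨2220⟩ iff 6627^215 ≡ 1 (mod 13331), since |⟨2220⟩| = 215.
6627^215 mod 13331 = 1.
Since 1 = 1, 6627 lies in the subgroup.

yes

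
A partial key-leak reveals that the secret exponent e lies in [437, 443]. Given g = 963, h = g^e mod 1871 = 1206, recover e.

441

Compute 963^437 mod 1871 = 814, then multiply by 963 repeatedly:
  963^437=814  963^438=1804  963^439=964  963^440=316  963^441=1206
Found 1206 at exponent 441.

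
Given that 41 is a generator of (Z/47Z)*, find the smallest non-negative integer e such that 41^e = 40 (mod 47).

19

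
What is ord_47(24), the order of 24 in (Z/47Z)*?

The order of 24 must divide p − 1 = 46 = 2 · 23.
Divisors: 1, 2, 23, 46.
Check each in increasing order: 24^1 ≡ 24;  24^2 ≡ 12;  24^23 ≡ 1.
Smallest exponent giving 1 is 23.

23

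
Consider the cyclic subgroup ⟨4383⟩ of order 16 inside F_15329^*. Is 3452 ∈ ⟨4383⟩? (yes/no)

3452 ∈ ⟨4383⟩ iff 3452^16 ≡ 1 (mod 15329), since |⟨4383⟩| = 16.
3452^16 mod 15329 = 1.
Since 1 = 1, 3452 lies in the subgroup.

yes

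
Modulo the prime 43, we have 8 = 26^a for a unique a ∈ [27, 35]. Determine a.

Compute 26^27 mod 43 = 8, then multiply by 26 repeatedly:
  26^27=8
Found 8 at exponent 27.

27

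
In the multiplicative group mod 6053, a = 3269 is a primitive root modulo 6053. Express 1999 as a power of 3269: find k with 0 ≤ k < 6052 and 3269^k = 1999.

1655

Baby-step giant-step with m = ceil(sqrt(6052)) = 78.
Baby table (3269^j mod 6053 for j=0..77):
  0:1  1:3269  2:2816  3:4944  4:426  5:404  6:1122  7:5753
  8:5939  9:2620  10:5838  11:5366  12:5913  13:2368  14:5258  15:3935
  16:890  17:3970  18:298  19:5682  20:3854  21:2433  22:5888  23:5385
  24:1441  25:1395  26:2346  27:5976  28:2513  29:1076  30:651  31:3516
  32:5210  33:4401  34:4941  35:2725  36:4062  37:4449  38:4475  39:4727
  40:5307  41:685  42:5708  43:4106  44:3013  45:1266  46:4355  47:5892
  48:302  49:599  50:3012  51:4050  52:1539  53:948  54:5929  55:195
  56:1890  57:4350  58:1653  59:4381  60:91  61:882  62:2030  63:1982
  64:2448  65:446  66:5254  67:2965  68:1732  69:2353  70:4647  71:4066
  72:5419  73:3633  74:291  75:958  76:2301  77:4143
Giant step factor: 3269^(-78) ≡ 3893 (mod 6053).
Scan 1999·3893^i mod 6053 for i = 0, 1, …:
  i=0: 1999   i=1: 4002   i=2: 5417   i=3: 5782
  i=4: 4272   i=5: 3305   i=6: 3740   i=7: 2355
  i=8: 3773   i=9: 3711     …   i=20: 5855
  i=21: 3970
Match at i=21, j=17: k = 21·78 + 17 = 1655.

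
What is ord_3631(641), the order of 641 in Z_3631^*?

242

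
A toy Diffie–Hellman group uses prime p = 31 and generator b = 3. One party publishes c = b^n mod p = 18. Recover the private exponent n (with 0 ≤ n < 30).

26

Successive powers of 3 modulo 31:
  3^0=1  3^1=3  3^2=9  3^3=27  3^4=19  3^5=26
  3^6=16  3^7=17  3^8=20  3^9=29  3^10=25  3^11=13
  3^12=8  3^13=24  3^14=10  3^15=30  3^16=28  3^17=22
  3^18=4  3^19=12  3^20=5  3^21=15  3^22=14  3^23=11
  3^24=2  3^25=6  3^26=18
So 3^26 ≡ 18 (mod 31), giving n = 26.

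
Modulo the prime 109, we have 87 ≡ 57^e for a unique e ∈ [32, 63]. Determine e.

50

Compute 57^32 mod 109 = 78, then multiply by 57 repeatedly:
  57^32=78  57^33=86  57^34=106  57^35=47  57^36=63
  57^37=103  57^38=94  57^39=17  57^40=97  57^41=79
  57^42=34  57^43=85  57^44=49  57^45=68  57^46=61
  57^47=98  57^48=27  57^49=13  57^50=87
Found 87 at exponent 50.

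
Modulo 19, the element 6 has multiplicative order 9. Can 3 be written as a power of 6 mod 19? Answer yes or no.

no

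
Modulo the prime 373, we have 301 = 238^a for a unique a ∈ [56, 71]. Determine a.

Compute 238^56 mod 373 = 108, then multiply by 238 repeatedly:
  238^56=108  238^57=340  238^58=352  238^59=224  238^60=346
  238^61=288  238^62=285  238^63=317  238^64=100  238^65=301
Found 301 at exponent 65.

65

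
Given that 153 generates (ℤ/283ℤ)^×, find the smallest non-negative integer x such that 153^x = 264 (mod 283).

18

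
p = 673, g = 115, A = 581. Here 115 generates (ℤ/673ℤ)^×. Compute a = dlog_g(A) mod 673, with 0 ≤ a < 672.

Baby-step giant-step with m = ceil(sqrt(672)) = 26.
Baby table (115^j mod 673 for j=0..25):
  0:1  1:115  2:438  3:568  4:39  5:447  6:257  7:616
  8:175  9:608  10:601  11:469  12:95  13:157  14:557  15:120
  16:340  17:66  18:187  19:642  20:473  21:555  22:563  23:137
  24:276  25:109
Giant step factor: 115^(-26) ≡ 227 (mod 673).
Scan 581·227^i mod 673 for i = 0, 1, …:
  i=0: 581   i=1: 652   i=2: 617   i=3: 75
  i=4: 200   i=5: 309   i=6: 151   i=7: 627
  i=8: 326   i=9: 645     …   i=16: 659
  i=17: 187
Match at i=17, j=18: a = 17·26 + 18 = 460.

460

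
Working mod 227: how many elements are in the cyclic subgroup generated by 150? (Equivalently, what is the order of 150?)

226

The order of 150 must divide p − 1 = 226 = 2 · 113.
Divisors: 1, 2, 113, 226.
Check each in increasing order: 150^1 ≡ 150;  150^2 ≡ 27;  150^113 ≡ 226;  150^226 ≡ 1.
Smallest exponent giving 1 is 226.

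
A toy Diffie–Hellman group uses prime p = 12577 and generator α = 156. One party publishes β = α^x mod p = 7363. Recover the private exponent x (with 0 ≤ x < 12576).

5482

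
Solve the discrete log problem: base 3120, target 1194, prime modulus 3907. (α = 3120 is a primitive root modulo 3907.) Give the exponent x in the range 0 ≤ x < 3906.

Baby-step giant-step with m = ceil(sqrt(3906)) = 63.
Baby table (3120^j mod 3907 for j=0..62):
  0:1  1:3120  2:2063  3:1731  4:1246  5:55  6:3599  7:162
  8:1437  9:2111  10:3025  11:2595  12:1096  13:895  14:2802  15:2281
  16:2073  17:1675  18:2341  19:1737  20:431  21:712  22:2264  23:3731
  24:1767  25:263  26:90  27:3403  28:2041  29:3417  30:2744  31:1043
  32:3536  33:2859  34:399  35:2454  36:2667  37:3037  38:965  39:2410
  40:2132  41:2126  42:2941  43:2284  44:3619  45:50  46:3627  47:1568
  48:596  49:3695  50:2750  51:228  52:286  53:1524  54:61  55:2784
  56:819  57:102  58:1773  59:3355  60:747  61:2068  62:1703
Giant step factor: 3120^(-63) ≡ 1050 (mod 3907).
Scan 1194·1050^i mod 3907 for i = 0, 1, …:
  i=0: 1194   i=1: 3460   i=2: 3397   i=3: 3666
  i=4: 905   i=5: 849   i=6: 654   i=7: 2975
  i=8: 2057   i=9: 3186     …   i=15: 1215
  i=16: 2068
Match at i=16, j=61: x = 16·63 + 61 = 1069.

1069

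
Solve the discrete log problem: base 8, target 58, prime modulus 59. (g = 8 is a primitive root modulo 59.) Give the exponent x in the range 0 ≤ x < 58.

29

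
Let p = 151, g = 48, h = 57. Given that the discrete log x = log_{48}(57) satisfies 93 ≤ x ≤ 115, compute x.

Compute 48^93 mod 151 = 83, then multiply by 48 repeatedly:
  48^93=83  48^94=58  48^95=66  48^96=148  48^97=7
  48^98=34  48^99=122  48^100=118  48^101=77  48^102=72
  48^103=134  48^104=90  48^105=92  48^106=37  48^107=115
  48^108=84  48^109=106  48^110=105  48^111=57
Found 57 at exponent 111.

111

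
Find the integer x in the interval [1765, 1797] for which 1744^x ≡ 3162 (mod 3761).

Compute 1744^1765 mod 3761 = 1413, then multiply by 1744 repeatedly:
  1744^1765=1413  1744^1766=817  1744^1767=3190  1744^1768=841  1744^1769=3675
  1744^1770=456  1744^1771=1693  1744^1772=207  1744^1773=3713  1744^1774=2791
  1744^1775=770  1744^1776=203  1744^1777=498  1744^1778=3482  1744^1779=2354
  1744^1780=2125  1744^1781=1415  1744^1782=544  1744^1783=964  1744^1784=49
  1744^1785=2714  1744^1786=1878  1744^1787=3162
Found 3162 at exponent 1787.

1787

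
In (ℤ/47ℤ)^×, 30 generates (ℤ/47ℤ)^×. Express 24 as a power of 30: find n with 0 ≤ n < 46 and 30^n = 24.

Baby-step giant-step with m = ceil(sqrt(46)) = 7.
Baby table (30^j mod 47 for j=0..6):
  0:1  1:30  2:7  3:22  4:2  5:13  6:14
Giant step factor: 30^(-7) ≡ 31 (mod 47).
Scan 24·31^i mod 47 for i = 0, 1, …:
  i=0: 24   i=1: 39   i=2: 34   i=3: 20
  i=4: 9   i=5: 44   i=6: 1
Match at i=6, j=0: n = 6·7 + 0 = 42.

42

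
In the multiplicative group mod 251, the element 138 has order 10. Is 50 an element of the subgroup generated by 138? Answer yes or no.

⟨138⟩ has order 10; its elements mod 251 are {1, 20, 32, 102, 113, 138, 149, 219, 231, 250}.
50 is not in this set.

no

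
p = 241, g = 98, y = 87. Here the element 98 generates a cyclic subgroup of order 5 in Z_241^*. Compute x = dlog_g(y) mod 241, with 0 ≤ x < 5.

3

Successive powers of 98 modulo 241:
  98^0=1  98^1=98  98^2=205  98^3=87
So 98^3 ≡ 87 (mod 241), giving x = 3.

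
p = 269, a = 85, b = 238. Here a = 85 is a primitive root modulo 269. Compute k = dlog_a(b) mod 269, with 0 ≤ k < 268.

241

Baby-step giant-step with m = ceil(sqrt(268)) = 17.
Baby table (85^j mod 269 for j=0..16):
  0:1  1:85  2:231  3:267  4:99  5:76  6:4  7:71
  8:117  9:261  10:127  11:35  12:16  13:15  14:199  15:237
  16:239
Giant step factor: 85^(-17) ≡ 98 (mod 269).
Scan 238·98^i mod 269 for i = 0, 1, …:
  i=0: 238   i=1: 190   i=2: 59   i=3: 133
  i=4: 122   i=5: 120   i=6: 193   i=7: 84
  i=8: 162   i=9: 5     …   i=13: 258
  i=14: 267
Match at i=14, j=3: k = 14·17 + 3 = 241.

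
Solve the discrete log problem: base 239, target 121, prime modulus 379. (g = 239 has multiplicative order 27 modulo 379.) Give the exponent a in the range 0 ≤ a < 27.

Successive powers of 239 modulo 379:
  239^0=1  239^1=239  239^2=271  239^3=339  239^4=294  239^5=151
  239^6=84  239^7=368  239^8=24  239^9=51  239^10=61  239^11=177
  239^12=234  239^13=213  239^14=121
So 239^14 ≡ 121 (mod 379), giving a = 14.

14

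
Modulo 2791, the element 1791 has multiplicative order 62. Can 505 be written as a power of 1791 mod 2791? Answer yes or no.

yes

505 ∈ ⟨1791⟩ iff 505^62 ≡ 1 (mod 2791), since |⟨1791⟩| = 62.
505^62 mod 2791 = 1.
Since 1 = 1, 505 lies in the subgroup.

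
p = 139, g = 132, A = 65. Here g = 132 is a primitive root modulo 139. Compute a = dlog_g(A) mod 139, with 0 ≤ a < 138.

72

Baby-step giant-step with m = ceil(sqrt(138)) = 12.
Baby table (132^j mod 139 for j=0..11):
  0:1  1:132  2:49  3:74  4:38  5:12  6:55  7:32
  8:54  9:39  10:5  11:104
Giant step factor: 132^(-12) ≡ 80 (mod 139).
Scan 65·80^i mod 139 for i = 0, 1, …:
  i=0: 65   i=1: 57   i=2: 112   i=3: 64
  i=4: 116   i=5: 106   i=6: 1
Match at i=6, j=0: a = 6·12 + 0 = 72.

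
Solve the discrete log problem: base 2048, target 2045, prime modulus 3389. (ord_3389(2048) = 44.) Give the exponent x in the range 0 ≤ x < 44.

Baby-step giant-step with m = ceil(sqrt(44)) = 7.
Baby table (2048^j mod 3389 for j=0..6):
  0:1  1:2048  2:2111  3:2353  4:3175  5:2298  6:2372
Giant step factor: 2048^(-7) ≡ 2940 (mod 3389).
Scan 2045·2940^i mod 3389 for i = 0, 1, …:
  i=0: 2045   i=1: 214   i=2: 2195   i=3: 644
  i=4: 2298
Match at i=4, j=5: x = 4·7 + 5 = 33.

33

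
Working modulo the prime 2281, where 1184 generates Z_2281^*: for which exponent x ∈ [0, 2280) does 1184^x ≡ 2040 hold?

27

Successive powers of 1184 modulo 2281:
  1184^0=1  1184^1=1184  1184^2=1322  1184^3=482  1184^4=438  1184^5=805
  1184^6=1943  1184^7=1264  1184^8=240  1184^9=1316  1184^10=221  1184^11=1630
  1184^12=194  1184^13=1596  1184^14=996  1184^15=2268  1184^16=575  1184^17=1062
  1184^18=577  1184^19=1149  1184^20=940  1184^21=2113  1184^22=1816  1184^23=1442
  1184^24=1140  1184^25=1689  1184^26=1620  1184^27=2040
So 1184^27 ≡ 2040 (mod 2281), giving x = 27.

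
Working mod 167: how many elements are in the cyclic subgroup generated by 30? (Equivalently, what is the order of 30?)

The order of 30 must divide p − 1 = 166 = 2 · 83.
Divisors: 1, 2, 83, 166.
Check each in increasing order: 30^1 ≡ 30;  30^2 ≡ 65;  30^83 ≡ 166;  30^166 ≡ 1.
Smallest exponent giving 1 is 166.

166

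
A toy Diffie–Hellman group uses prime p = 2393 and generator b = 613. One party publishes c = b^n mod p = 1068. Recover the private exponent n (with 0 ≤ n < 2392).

1313

Baby-step giant-step with m = ceil(sqrt(2392)) = 49.
Baby table (613^j mod 2393 for j=0..48):
  0:1  1:613  2:68  3:1003  4:2231  5:1200  6:949  7:238
  8:2314  9:1826  10:1807  11:2125  12:833  13:920  14:1605  15:342
  16:1455  17:1719  18:827  19:2028  20:1197  21:1503  22:34  23:1698
  24:2312  25:600  26:1671  27:119  28:1157  29:913  30:2100  31:2259
  32:1613  33:460  34:1999  35:171  36:1924  37:2056  38:1610  39:1014
  40:1795  41:1948  42:17  43:849  44:1156  45:300  46:2032  47:1256
  48:1775
Giant step factor: 613^(-49) ≡ 249 (mod 2393).
Scan 1068·249^i mod 2393 for i = 0, 1, …:
  i=0: 1068   i=1: 309   i=2: 365   i=3: 2344
  i=4: 2157   i=5: 1061   i=6: 959   i=7: 1884
  i=8: 88   i=9: 375     …   i=25: 1042
  i=26: 1014
Match at i=26, j=39: n = 26·49 + 39 = 1313.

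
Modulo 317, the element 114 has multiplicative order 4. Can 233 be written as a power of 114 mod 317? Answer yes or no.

233 ∈ ⟨114⟩ iff 233^4 ≡ 1 (mod 317), since |⟨114⟩| = 4.
233^4 mod 317 = 67.
Since 67 ≠ 1, 233 does not lie in the subgroup.

no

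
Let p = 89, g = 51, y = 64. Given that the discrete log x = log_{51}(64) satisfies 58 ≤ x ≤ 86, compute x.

64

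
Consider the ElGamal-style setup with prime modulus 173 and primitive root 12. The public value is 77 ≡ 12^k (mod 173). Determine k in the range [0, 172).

10

Successive powers of 12 modulo 173:
  12^0=1  12^1=12  12^2=144  12^3=171  12^4=149  12^5=58
  12^6=4  12^7=48  12^8=57  12^9=165  12^10=77
So 12^10 ≡ 77 (mod 173), giving k = 10.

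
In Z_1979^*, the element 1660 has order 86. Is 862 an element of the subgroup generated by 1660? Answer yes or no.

yes

862 ∈ ⟨1660⟩ iff 862^86 ≡ 1 (mod 1979), since |⟨1660⟩| = 86.
862^86 mod 1979 = 1.
Since 1 = 1, 862 lies in the subgroup.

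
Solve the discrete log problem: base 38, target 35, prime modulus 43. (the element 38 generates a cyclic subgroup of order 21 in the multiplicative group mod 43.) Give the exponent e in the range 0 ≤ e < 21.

15

Successive powers of 38 modulo 43:
  38^0=1  38^1=38  38^2=25  38^3=4  38^4=23  38^5=14
  38^6=16  38^7=6  38^8=13  38^9=21  38^10=24  38^11=9
  38^12=41  38^13=10  38^14=36  38^15=35
So 38^15 ≡ 35 (mod 43), giving e = 15.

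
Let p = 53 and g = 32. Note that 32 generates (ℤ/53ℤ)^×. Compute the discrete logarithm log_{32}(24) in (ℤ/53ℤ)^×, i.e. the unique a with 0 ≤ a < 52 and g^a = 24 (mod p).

4

Baby-step giant-step with m = ceil(sqrt(52)) = 8.
Baby table (32^j mod 53 for j=0..7):
  0:1  1:32  2:17  3:14  4:24  5:26  6:37  7:18
Giant step factor: 32^(-8) ≡ 15 (mod 53).
Scan 24·15^i mod 53 for i = 0, 1, …:
  i=0: 24
Match at i=0, j=4: a = 0·8 + 4 = 4.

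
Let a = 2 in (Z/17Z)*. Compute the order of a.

8

The order of 2 must divide p − 1 = 16 = 2^4.
Divisors: 1, 2, 4, 8, 16.
Check each in increasing order: 2^1 ≡ 2;  2^2 ≡ 4;  2^4 ≡ 16;  2^8 ≡ 1.
Smallest exponent giving 1 is 8.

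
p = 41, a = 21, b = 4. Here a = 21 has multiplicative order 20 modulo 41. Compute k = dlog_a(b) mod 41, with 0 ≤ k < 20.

Successive powers of 21 modulo 41:
  21^0=1  21^1=21  21^2=31  21^3=36  21^4=18  21^5=9
  21^6=25  21^7=33  21^8=37  21^9=39  21^10=40  21^11=20
  21^12=10  21^13=5  21^14=23  21^15=32  21^16=16  21^17=8
  21^18=4
So 21^18 ≡ 4 (mod 41), giving k = 18.

18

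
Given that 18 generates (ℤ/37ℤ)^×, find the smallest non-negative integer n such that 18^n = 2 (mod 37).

17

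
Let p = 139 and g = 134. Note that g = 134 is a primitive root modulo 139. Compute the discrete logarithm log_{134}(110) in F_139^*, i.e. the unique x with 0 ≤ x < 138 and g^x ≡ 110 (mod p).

107

Baby-step giant-step with m = ceil(sqrt(138)) = 12.
Baby table (134^j mod 139 for j=0..11):
  0:1  1:134  2:25  3:14  4:69  5:72  6:57  7:132
  8:35  9:103  10:41  11:73
Giant step factor: 134^(-12) ≡ 131 (mod 139).
Scan 110·131^i mod 139 for i = 0, 1, …:
  i=0: 110   i=1: 93   i=2: 90   i=3: 114
  i=4: 61   i=5: 68   i=6: 12   i=7: 43
  i=8: 73
Match at i=8, j=11: x = 8·12 + 11 = 107.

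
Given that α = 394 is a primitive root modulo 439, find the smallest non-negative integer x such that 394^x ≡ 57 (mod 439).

Baby-step giant-step with m = ceil(sqrt(438)) = 21.
Baby table (394^j mod 439 for j=0..20):
  0:1  1:394  2:269  3:187  4:365  5:257  6:288  7:210
  8:208  9:298  10:199  11:264  12:412  13:337  14:200  15:219
  16:242  17:85  18:126  19:37  20:91
Giant step factor: 394^(-21) ≡ 314 (mod 439).
Scan 57·314^i mod 439 for i = 0, 1, …:
  i=0: 57   i=1: 338   i=2: 333   i=3: 80
  i=4: 97   i=5: 167   i=6: 197   i=7: 398
  i=8: 296   i=9: 315     …   i=16: 120
  i=17: 365
Match at i=17, j=4: x = 17·21 + 4 = 361.

361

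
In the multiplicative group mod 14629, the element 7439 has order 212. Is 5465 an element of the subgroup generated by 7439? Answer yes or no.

5465 ∈ ⟨7439⟩ iff 5465^212 ≡ 1 (mod 14629), since |⟨7439⟩| = 212.
5465^212 mod 14629 = 13096.
Since 13096 ≠ 1, 5465 does not lie in the subgroup.

no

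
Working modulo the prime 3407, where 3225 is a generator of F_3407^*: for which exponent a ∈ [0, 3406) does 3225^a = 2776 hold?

269

Baby-step giant-step with m = ceil(sqrt(3406)) = 59.
Baby table (3225^j mod 3407 for j=0..58):
  0:1  1:3225  2:2461  3:1822  4:2282  5:330  6:1266  7:1264
  8:1628  9:113  10:3283  11:2126  12:1466  13:2341  14:3220  15:3371
  16:3145  17:3393  18:2548  19:3023  20:1748  21:2122  22:2194  23:2718
  24:2746  25:1057  26:1825  27:1736  28:899  29:3325  30:1296  31:2618
  32:504  33:261  34:196  35:1805  36:1969  37:2784  38:955  39:3354
  40:2832  41:2440  42:2237  43:1706  44:2952  45:1042  46:1148  47:2298
  48:825  49:3165  50:3160  51:663  52:1986  53:3097  54:1908  55:258
  56:742  57:1236  58:3317
Giant step factor: 3225^(-59) ≡ 1368 (mod 3407).
Scan 2776·1368^i mod 3407 for i = 0, 1, …:
  i=0: 2776   i=1: 2170   i=2: 1063   i=3: 2802
  i=4: 261
Match at i=4, j=33: a = 4·59 + 33 = 269.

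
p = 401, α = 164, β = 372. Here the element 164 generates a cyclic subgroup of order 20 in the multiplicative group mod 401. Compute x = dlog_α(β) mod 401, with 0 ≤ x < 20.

12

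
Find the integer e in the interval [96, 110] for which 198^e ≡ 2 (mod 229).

99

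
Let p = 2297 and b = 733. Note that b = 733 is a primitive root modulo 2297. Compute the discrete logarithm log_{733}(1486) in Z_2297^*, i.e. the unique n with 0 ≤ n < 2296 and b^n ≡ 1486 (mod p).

1771

Baby-step giant-step with m = ceil(sqrt(2296)) = 48.
Baby table (733^j mod 2297 for j=0..47):
  0:1  1:733  2:2088  3:702  4:38  5:290  6:1246  7:1409
  8:1444  9:1832  10:1408  11:711  12:2041  13:706  14:673  15:1751
  16:1757  17:1561  18:307  19:2222  20:153  21:1893  22:181  23:1744
  24:1220  25:727  26:2284  27:1956  28:420  29:62  30:1803  31:824
  32:2178  33:59  34:1901  35:1451  36:72  37:2242  38:1031  39:10
  40:439  41:207  42:129  43:380  44:603  45:975  46:308  47:658
Giant step factor: 733^(-48) ≡ 41 (mod 2297).
Scan 1486·41^i mod 2297 for i = 0, 1, …:
  i=0: 1486   i=1: 1204   i=2: 1127   i=3: 267
  i=4: 1759   i=5: 912   i=6: 640   i=7: 973
  i=8: 844   i=9: 149     …   i=35: 1690
  i=36: 380
Match at i=36, j=43: n = 36·48 + 43 = 1771.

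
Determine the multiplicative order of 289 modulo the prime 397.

The order of 289 must divide p − 1 = 396 = 2^2 · 3^2 · 11.
Divisors: 1, 2, 3, 4, 6, 9, 11, 12, 18, 22, 33, 36, 44, 66, 99, 132, 198, 396.
Check each in increasing order: 289^1 ≡ 289;  289^2 ≡ 151;  289^3 ≡ 366;  289^4 ≡ 172;  289^6 ≡ 167;  289^9 ≡ 381;  289^11 ≡ 363;  289^12 ≡ 99;  289^18 ≡ 256;  289^22 ≡ 362;  289^33 ≡ 396;  289^36 ≡ 31;  289^44 ≡ 34;  289^66 ≡ 1.
Smallest exponent giving 1 is 66.

66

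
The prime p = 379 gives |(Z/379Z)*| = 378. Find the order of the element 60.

378

The order of 60 must divide p − 1 = 378 = 2 · 3^3 · 7.
Divisors: 1, 2, 3, 6, 7, 9, 14, 18, 21, 27, 42, 54, 63, 126, 189, 378.
Check each in increasing order: 60^1 ≡ 60;  60^2 ≡ 189;  60^3 ≡ 349;  60^6 ≡ 142;  60^7 ≡ 182;  60^9 ≡ 288;  60^14 ≡ 151;  60^18 ≡ 322;  60^21 ≡ 194;  60^27 ≡ 260;  60^42 ≡ 115;  60^54 ≡ 138;  60^63 ≡ 328;  60^126 ≡ 327;  60^189 ≡ 378;  60^378 ≡ 1.
Smallest exponent giving 1 is 378.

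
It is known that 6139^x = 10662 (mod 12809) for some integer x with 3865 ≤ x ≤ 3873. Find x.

3870

Compute 6139^3865 mod 12809 = 659, then multiply by 6139 repeatedly:
  6139^3865=659  6139^3866=10766  6139^3867=10843  6139^3868=9613  6139^3869=3144
  6139^3870=10662
Found 10662 at exponent 3870.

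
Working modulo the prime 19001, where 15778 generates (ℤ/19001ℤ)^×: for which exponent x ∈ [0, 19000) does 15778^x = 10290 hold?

11112

Baby-step giant-step with m = ceil(sqrt(19000)) = 138.
Baby table (15778^j mod 19001 for j=0..137):
  0:1  1:15778  2:13183  3:16428  4:8343  5:15927  6:7981  7:4591
  8:4986  9:4968  10:5979  11:15698  12:5009  13:6843  14:5172  15:13522
  16:6888  17:12145  18:17726  19:5109  20:7560  21:12403  22:3235  23:5144
  24:8761  25:17784  26:8185  27:12134  28:15177  29:12104  30:16862  31:15635
  32:18048  33:12358  34:15263  35:940  36:10540  37:3368  38:13508  39:14008
  40:17593  41:15746  42:2313  43:12594  44:14675  45:14965  46:11344  47:15213
  48:10082  49:16425  50:18012  51:14380  52:15700  53:17564  54:14208  55:26
  56:11207  57:740  58:9106  59:7907  60:15081  61:17496  62:5360  63:15630
  64:15162  65:3446  66:9127  67:16228  68:6909  69:1465  70:9554  71:8079
  72:11754  73:4852  74:18828  75:6550  76:18462  77:8106  78:737  79:18775
  80:6360  81:3799  82:11468  83:14582  84:10688  85:1389  86:7489  87:13224
  88:17292  89:16818  90:5439  91:8026  92:11564  93:9190  94:3189  95:1394
  96:10375  97:3135  98:4427  99:1530  100:9070  101:9929  102:15518  103:15119
  104:9028  105:12288  106:12861  107:9179  108:640  109:8389  110:676  111:6367
  112:239  113:8744  114:15572  115:12086  116:17873  117:6353  118:7359  119:14192
  120:13592  121:9290  122:3906  123:8625  124:88  125:1391  126:1043  127:1588
  128:12146  129:14503  130:18292  131:4987  132:1745  133:161  134:13125  135:13352
  136:3769  137:13153
Giant step factor: 15778^(-138) ≡ 3445 (mod 19001).
Scan 10290·3445^i mod 19001 for i = 0, 1, …:
  i=0: 10290   i=1: 12185   i=2: 4116   i=3: 4874
  i=4: 13047   i=5: 9550   i=6: 9019   i=7: 3820
  i=8: 11208   i=9: 1528     …   i=79: 12998
  i=80: 11754
Match at i=80, j=72: x = 80·138 + 72 = 11112.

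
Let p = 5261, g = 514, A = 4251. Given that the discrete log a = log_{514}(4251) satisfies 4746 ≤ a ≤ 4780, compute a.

Compute 514^4746 mod 5261 = 3032, then multiply by 514 repeatedly:
  514^4746=3032  514^4747=1192  514^4748=2412  514^4749=3433  514^4750=2127
  514^4751=4251
Found 4251 at exponent 4751.

4751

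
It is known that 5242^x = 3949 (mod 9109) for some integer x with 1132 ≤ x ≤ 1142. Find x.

1135

Compute 5242^1132 mod 9109 = 313, then multiply by 5242 repeatedly:
  5242^1132=313  5242^1133=1126  5242^1134=8969  5242^1135=3949
Found 3949 at exponent 1135.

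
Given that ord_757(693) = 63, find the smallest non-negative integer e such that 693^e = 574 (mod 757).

46

Baby-step giant-step with m = ceil(sqrt(63)) = 8.
Baby table (693^j mod 757 for j=0..7):
  0:1  1:693  2:311  3:535  4:582  5:602  6:79  7:243
Giant step factor: 693^(-8) ≡ 531 (mod 757).
Scan 574·531^i mod 757 for i = 0, 1, …:
  i=0: 574   i=1: 480   i=2: 528   i=3: 278
  i=4: 3   i=5: 79
Match at i=5, j=6: e = 5·8 + 6 = 46.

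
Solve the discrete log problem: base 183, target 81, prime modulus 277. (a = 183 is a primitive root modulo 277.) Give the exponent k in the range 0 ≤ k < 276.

Baby-step giant-step with m = ceil(sqrt(276)) = 17.
Baby table (183^j mod 277 for j=0..16):
  0:1  1:183  2:249  3:139  4:230  5:263  6:208  7:115
  8:270  9:104  10:196  11:135  12:52  13:98  14:206  15:26
  16:49
Giant step factor: 183^(-17) ≡ 78 (mod 277).
Scan 81·78^i mod 277 for i = 0, 1, …:
  i=0: 81   i=1: 224   i=2: 21   i=3: 253
  i=4: 67   i=5: 240   i=6: 161   i=7: 93
  i=8: 52
Match at i=8, j=12: k = 8·17 + 12 = 148.

148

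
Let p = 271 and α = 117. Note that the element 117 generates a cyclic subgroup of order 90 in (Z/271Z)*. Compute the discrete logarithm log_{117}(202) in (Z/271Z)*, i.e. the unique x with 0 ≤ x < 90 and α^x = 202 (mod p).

Successive powers of 117 modulo 271:
  117^0=1  117^1=117  117^2=139  117^3=3  117^4=80  117^5=146
  117^6=9  117^7=240  117^8=167  117^9=27  117^10=178  117^11=230
  117^12=81  117^13=263  117^14=148  117^15=243  117^16=247  117^17=173
  117^18=187  117^19=199  117^20=248  117^21=19  117^22=55  117^23=202
So 117^23 ≡ 202 (mod 271), giving x = 23.

23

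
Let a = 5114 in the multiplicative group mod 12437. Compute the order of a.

12436

The order of 5114 must divide p − 1 = 12436 = 2^2 · 3109.
Divisors: 1, 2, 4, 3109, 6218, 12436.
Check each in increasing order: 5114^1 ≡ 5114;  5114^2 ≡ 10422;  5114^4 ≡ 5763;  5114^3109 ≡ 3327;  5114^6218 ≡ 12436;  5114^12436 ≡ 1.
Smallest exponent giving 1 is 12436.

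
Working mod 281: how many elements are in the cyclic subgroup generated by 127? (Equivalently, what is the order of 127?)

280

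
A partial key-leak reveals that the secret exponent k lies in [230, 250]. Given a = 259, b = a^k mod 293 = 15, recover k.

238

Compute 259^230 mod 293 = 9, then multiply by 259 repeatedly:
  259^230=9  259^231=280  259^232=149  259^233=208  259^234=253
  259^235=188  259^236=54  259^237=215  259^238=15
Found 15 at exponent 238.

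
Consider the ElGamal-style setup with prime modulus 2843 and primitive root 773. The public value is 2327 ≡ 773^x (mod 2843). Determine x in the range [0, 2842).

1507

Baby-step giant-step with m = ceil(sqrt(2842)) = 54.
Baby table (773^j mod 2843 for j=0..53):
  0:1  1:773  2:499  3:1922  4:1660  5:987  6:1027  7:674
  8:733  9:852  10:1863  11:1541  12:2819  13:1349  14:2239  15:2203
  16:2805  17:1899  18:939  19:882  20:2309  21:2296  22:776  23:2818
  24:576  25:1740  26:281  27:1145  28:912  29:2755  30:208  31:1576
  32:1444  33:1756  34:1277  35:600  36:391  37:885  38:1785  39:950
  40:856  41:2112  42:694  43:1978  44:2303  45:501  46:625  47:2658
  48:1988  49:1504  50:2648  51:2787  52:2200  53:486
Giant step factor: 773^(-54) ≡ 686 (mod 2843).
Scan 2327·686^i mod 2843 for i = 0, 1, …:
  i=0: 2327   i=1: 1399   i=2: 1623   i=3: 1765
  i=4: 2515   i=5: 2432   i=6: 2354   i=7: 20
  i=8: 2348   i=9: 1590     …   i=26: 1892
  i=27: 1504
Match at i=27, j=49: x = 27·54 + 49 = 1507.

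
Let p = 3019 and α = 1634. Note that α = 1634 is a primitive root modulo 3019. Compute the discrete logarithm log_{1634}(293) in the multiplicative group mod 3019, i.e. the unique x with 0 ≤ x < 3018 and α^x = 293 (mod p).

Baby-step giant-step with m = ceil(sqrt(3018)) = 55.
Baby table (1634^j mod 3019 for j=0..54):
  0:1  1:1634  2:1160  3:2527  4:2145  5:2890  6:544  7:1310
  8:69  9:1043  10:1546  11:2280  12:74  13:156  14:1308  15:2839
  16:1742  17:2530  18:1009  19:332  20:2087  21:1707  22:2701  23:2675
  24:2457  25:2487  26:184  27:1775  28:2110  29:42  30:2210  31:416
  32:469  33:2539  34:620  35:1715  36:678  37:2898  38:1540  39:1533
  40:2171  41:89  42:514  43:594  44:1497  45:708  46:595  47:112
  48:1868  49:103  50:2257  51:1739  52:647  53:548  54:1808
Giant step factor: 1634^(-55) ≡ 2074 (mod 3019).
Scan 293·2074^i mod 3019 for i = 0, 1, …:
  i=0: 293   i=1: 863   i=2: 2614   i=3: 2331
  i=4: 1075   i=5: 1528   i=6: 2141   i=7: 2504
  i=8: 616   i=9: 547     …   i=39: 911
  i=40: 2539
Match at i=40, j=33: x = 40·55 + 33 = 2233.

2233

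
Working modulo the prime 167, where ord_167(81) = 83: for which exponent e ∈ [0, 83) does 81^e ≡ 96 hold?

Baby-step giant-step with m = ceil(sqrt(83)) = 10.
Baby table (81^j mod 167 for j=0..9):
  0:1  1:81  2:48  3:47  4:133  5:85  6:38  7:72
  8:154  9:116
Giant step factor: 81^(-10) ≡ 19 (mod 167).
Scan 96·19^i mod 167 for i = 0, 1, …:
  i=0: 96   i=1: 154
Match at i=1, j=8: e = 1·10 + 8 = 18.

18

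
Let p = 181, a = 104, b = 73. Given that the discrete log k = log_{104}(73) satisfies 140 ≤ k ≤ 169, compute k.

160

Compute 104^140 mod 181 = 80, then multiply by 104 repeatedly:
  104^140=80  104^141=175  104^142=100  104^143=83  104^144=125
  104^145=149  104^146=111  104^147=141  104^148=3  104^149=131
  104^150=49  104^151=28  104^152=16  104^153=35  104^154=20
  104^155=89  104^156=25  104^157=66  104^158=167  104^159=173
  104^160=73
Found 73 at exponent 160.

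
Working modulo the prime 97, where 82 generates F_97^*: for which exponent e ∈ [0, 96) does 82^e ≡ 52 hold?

Baby-step giant-step with m = ceil(sqrt(96)) = 10.
Baby table (82^j mod 97 for j=0..9):
  0:1  1:82  2:31  3:20  4:88  5:38  6:12  7:14
  8:81  9:46
Giant step factor: 82^(-10) ≡ 44 (mod 97).
Scan 52·44^i mod 97 for i = 0, 1, …:
  i=0: 52   i=1: 57   i=2: 83   i=3: 63
  i=4: 56   i=5: 39   i=6: 67   i=7: 38
Match at i=7, j=5: e = 7·10 + 5 = 75.

75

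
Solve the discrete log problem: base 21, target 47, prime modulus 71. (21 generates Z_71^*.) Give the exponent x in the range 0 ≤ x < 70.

Baby-step giant-step with m = ceil(sqrt(70)) = 9.
Baby table (21^j mod 71 for j=0..8):
  0:1  1:21  2:15  3:31  4:12  5:39  6:38  7:17
  8:2
Giant step factor: 21^(-9) ≡ 22 (mod 71).
Scan 47·22^i mod 71 for i = 0, 1, …:
  i=0: 47   i=1: 40   i=2: 28   i=3: 48
  i=4: 62   i=5: 15
Match at i=5, j=2: x = 5·9 + 2 = 47.

47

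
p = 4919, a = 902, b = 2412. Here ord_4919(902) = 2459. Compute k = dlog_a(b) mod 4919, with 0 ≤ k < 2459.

Baby-step giant-step with m = ceil(sqrt(2459)) = 50.
Baby table (902^j mod 4919 for j=0..49):
  0:1  1:902  2:1969  3:279  4:789  5:3342  6:4056  7:3695
  8:2727  9:254  10:2834  11:3307  12:2000  13:3646  14:2800  15:2153
  16:3920  17:3998  18:569  19:1662  20:3748  21:1343  22:1312  23:2864
  24:853  25:2042  26:2178  27:1875  28:4033  29:2625  30:1711  31:3675
  32:4363  33:226  34:2173  35:2284  36:4026  37:1230  38:2685  39:1722
  40:3759  41:1427  42:3295  43:1014  44:4613  45:4371  46:2523  47:3168
  48:4516  49:500
Giant step factor: 902^(-50) ≡ 3810 (mod 4919).
Scan 2412·3810^i mod 4919 for i = 0, 1, …:
  i=0: 2412   i=1: 1028   i=2: 1156   i=3: 1855
  i=4: 3866   i=5: 1974   i=6: 4708   i=7: 2806
  i=8: 1873   i=9: 3580     …   i=42: 4046
  i=43: 4033
Match at i=43, j=28: k = 43·50 + 28 = 2178.

2178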